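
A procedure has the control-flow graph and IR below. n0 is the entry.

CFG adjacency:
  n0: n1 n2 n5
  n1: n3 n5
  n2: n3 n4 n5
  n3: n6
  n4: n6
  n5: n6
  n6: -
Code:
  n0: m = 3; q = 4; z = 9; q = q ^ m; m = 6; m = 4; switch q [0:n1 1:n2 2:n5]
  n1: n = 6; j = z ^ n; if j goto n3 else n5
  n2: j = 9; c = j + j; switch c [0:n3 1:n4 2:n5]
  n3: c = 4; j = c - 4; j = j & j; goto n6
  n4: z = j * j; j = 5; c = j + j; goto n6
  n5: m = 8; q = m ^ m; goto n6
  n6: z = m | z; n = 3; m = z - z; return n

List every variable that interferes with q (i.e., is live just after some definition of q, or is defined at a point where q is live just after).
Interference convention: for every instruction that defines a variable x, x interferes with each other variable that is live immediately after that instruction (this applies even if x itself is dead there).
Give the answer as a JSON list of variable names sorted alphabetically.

Per-block:
  n0 def {m,q,z} use ∅
  n1 def {j,n} use {z}
  n2 def {c,j} use ∅
  n3 def {c,j} use ∅
  n4 def {c,j,z} use {j}
  n5 def {m,q} use ∅
  n6 def {m,n,z} use {m,z}

Liveness:
  live n0: ∅→{m,z}
  live n1: {m,z}→{m,z}
  live n2: {m,z}→{j,m,z}
  live n3: {m,z}→{m,z}
  live n4: {j,m}→{m,z}
  live n5: {z}→{m,z}
  live n6: {m,z}→∅

Conflict graph:
  c↔{j,m,z}
  j↔{c,m,z}
  m↔{c,j,n,q,z}
  n↔{m,z}
  q↔{m,z}
  z↔{c,j,m,n,q}

N(q) = ["m", "z"]

Answer: ["m", "z"]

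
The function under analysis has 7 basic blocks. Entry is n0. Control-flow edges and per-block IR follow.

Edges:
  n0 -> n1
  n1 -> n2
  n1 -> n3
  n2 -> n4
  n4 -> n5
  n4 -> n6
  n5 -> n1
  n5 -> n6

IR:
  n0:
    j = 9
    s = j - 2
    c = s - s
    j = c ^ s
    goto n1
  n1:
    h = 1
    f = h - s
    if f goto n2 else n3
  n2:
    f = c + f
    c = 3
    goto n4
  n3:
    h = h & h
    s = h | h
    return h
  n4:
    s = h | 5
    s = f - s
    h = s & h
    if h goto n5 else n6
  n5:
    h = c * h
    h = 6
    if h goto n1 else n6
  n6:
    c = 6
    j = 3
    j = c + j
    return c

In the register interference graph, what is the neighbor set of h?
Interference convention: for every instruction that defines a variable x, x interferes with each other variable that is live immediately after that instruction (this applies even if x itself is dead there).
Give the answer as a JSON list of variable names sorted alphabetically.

Answer: ["c", "f", "s"]

Analysis:
Per-block:
  n0 def {c,j,s} use ∅
  n1 def {f,h} use {s}
  n2 def {c,f} use {c,f}
  n3 def {h,s} use {h}
  n4 def {h,s} use {f,h}
  n5 def {h} use {c,h}
  n6 def {c,j} use ∅

Backward fixpoint:
  live n0: ∅→{c,s}
  live n1: {c,s}→{c,f,h}
  live n2: {c,f,h}→{c,f,h}
  live n3: {h}→∅
  live n4: {c,f,h}→{c,h,s}
  live n5: {c,h,s}→{c,s}
  live n6: ∅→∅

Interference:
  c↔{f,h,j,s}
  f↔{c,h,s}
  h↔{c,f,s}
  j↔{c,s}
  s↔{c,f,h,j}

N(h) = ["c", "f", "s"]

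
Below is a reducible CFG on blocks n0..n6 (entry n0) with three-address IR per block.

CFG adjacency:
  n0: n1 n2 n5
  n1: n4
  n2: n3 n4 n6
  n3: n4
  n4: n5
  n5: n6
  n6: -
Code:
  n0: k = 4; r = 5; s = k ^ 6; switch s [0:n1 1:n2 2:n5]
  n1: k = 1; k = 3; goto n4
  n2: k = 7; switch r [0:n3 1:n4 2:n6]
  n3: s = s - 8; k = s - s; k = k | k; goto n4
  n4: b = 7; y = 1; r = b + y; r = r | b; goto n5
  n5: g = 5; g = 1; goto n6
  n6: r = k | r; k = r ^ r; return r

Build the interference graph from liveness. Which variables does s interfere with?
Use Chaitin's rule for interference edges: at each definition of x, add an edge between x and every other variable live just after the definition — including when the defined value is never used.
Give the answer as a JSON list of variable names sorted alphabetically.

Answer: ["k", "r"]

Derivation:
Per-block:
  n0 def {k,r,s} use ∅
  n1 def {k} use ∅
  n2 def {k} use {r}
  n3 def {k,s} use {s}
  n4 def {b,r,y} use ∅
  n5 def {g} use ∅
  n6 def {k,r} use {k,r}

Liveness:
  live n0: ∅→{k,r,s}
  live n1: ∅→{k}
  live n2: {r,s}→{k,r,s}
  live n3: {s}→{k}
  live n4: {k}→{k,r}
  live n5: {k,r}→{k,r}
  live n6: {k,r}→∅

Interference:
  b — {k,r,y}
  g — {k,r}
  k — {b,g,r,s,y}
  r — {b,g,k,s}
  s — {k,r}
  y — {b,k}

N(s) = ["k", "r"]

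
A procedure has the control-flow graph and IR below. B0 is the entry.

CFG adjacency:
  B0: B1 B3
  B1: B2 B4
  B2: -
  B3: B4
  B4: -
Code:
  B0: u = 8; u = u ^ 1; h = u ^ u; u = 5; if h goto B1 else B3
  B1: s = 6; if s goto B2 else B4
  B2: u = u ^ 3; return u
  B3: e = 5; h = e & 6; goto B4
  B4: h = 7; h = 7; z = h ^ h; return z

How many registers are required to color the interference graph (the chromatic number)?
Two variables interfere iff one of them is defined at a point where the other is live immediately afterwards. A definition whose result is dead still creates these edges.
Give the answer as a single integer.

def/use:
  B0: def={h,u} ue=∅
  B1: def={s} ue=∅
  B2: def={u} ue={u}
  B3: def={e,h} ue=∅
  B4: def={h,z} ue=∅

Live sets:
  live B0: ∅→{u}
  live B1: {u}→{u}
  live B2: {u}→∅
  live B3: ∅→∅
  live B4: ∅→∅

Interfere edges:
  e: ∅
  h: {u}
  s: {u}
  u: {h,s}
  z: ∅

Chromatic number:
  clique {h,u} ⇒ need ≥ 2
  assign e→c0 h→c1 s→c1 u→c0 z→c0 — no edge inside a register ⇒ χ ≤ 2
  χ = 2

Answer: 2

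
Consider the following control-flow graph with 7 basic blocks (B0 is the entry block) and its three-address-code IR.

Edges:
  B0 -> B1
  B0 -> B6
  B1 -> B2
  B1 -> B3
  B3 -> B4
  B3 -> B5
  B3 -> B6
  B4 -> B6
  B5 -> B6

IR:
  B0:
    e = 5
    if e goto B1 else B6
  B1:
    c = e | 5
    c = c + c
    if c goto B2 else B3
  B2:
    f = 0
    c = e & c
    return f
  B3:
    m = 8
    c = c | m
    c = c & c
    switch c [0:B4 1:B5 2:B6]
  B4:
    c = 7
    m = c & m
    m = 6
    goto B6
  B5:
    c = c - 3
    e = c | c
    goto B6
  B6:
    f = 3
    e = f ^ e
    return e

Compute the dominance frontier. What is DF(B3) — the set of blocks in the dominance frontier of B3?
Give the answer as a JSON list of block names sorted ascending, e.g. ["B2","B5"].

Answer: ["B6"]

Derivation:
idom tree: B1←B0 B2←B1 B3←B1 B4←B3 B5←B3 B6←B0
Join-block Dom:
  B6: preds {B0,B3,B4,B5}: {B0} ∩ {B0,B1,B3} ∩ {B0,B1,B3,B4} ∩ {B0,B1,B3,B5} = {B0}; idom=B0

Frontier:
  join B6 pred B0: · stop@B0
  join B6 pred B3: B3→B1 stop@B0
  join B6 pred B4: B4→B3→B1 stop@B0
  join B6 pred B5: B5→B3→B1 stop@B0
  B0 → ∅
  B1 → {B6}
  B2 → ∅
  B3 → {B6}
  B4 → {B6}
  B5 → {B6}
  B6 → ∅

DF(B3) = ["B6"]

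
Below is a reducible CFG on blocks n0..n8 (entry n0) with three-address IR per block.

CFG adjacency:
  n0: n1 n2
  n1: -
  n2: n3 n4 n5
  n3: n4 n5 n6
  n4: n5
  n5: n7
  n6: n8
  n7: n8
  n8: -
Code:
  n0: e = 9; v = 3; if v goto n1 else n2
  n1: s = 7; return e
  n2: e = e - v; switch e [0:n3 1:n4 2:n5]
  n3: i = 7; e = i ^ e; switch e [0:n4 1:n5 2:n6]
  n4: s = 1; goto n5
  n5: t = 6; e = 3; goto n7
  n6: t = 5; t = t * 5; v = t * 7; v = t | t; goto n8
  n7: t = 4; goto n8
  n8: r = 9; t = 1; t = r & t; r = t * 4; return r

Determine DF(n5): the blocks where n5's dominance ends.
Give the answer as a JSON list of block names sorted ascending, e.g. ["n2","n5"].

idom tree: n1←n0 n2←n0 n3←n2 n4←n2 n5←n2 n6←n3 n7←n5 n8←n2
Dom at joins:
  n4: preds {n2,n3}: {n0,n2} ∩ {n0,n2,n3} = {n0,n2}; idom=n2
  n5: preds {n2,n3,n4}: {n0,n2} ∩ {n0,n2,n3} ∩ {n0,n2,n4} = {n0,n2}; idom=n2
  n8: preds {n6,n7}: {n0,n2,n3,n6} ∩ {n0,n2,n5,n7} = {n0,n2}; idom=n2

DF walk-up:
  n4←n2: walk · to n2
  n4←n3: walk n3 to n2
  n5←n2: walk · to n2
  n5←n3: walk n3 to n2
  n5←n4: walk n4 to n2
  n8←n6: walk n6→n3 to n2
  n8←n7: walk n7→n5 to n2
  DF(n0)=∅
  DF(n1)=∅
  DF(n2)=∅
  DF(n3)={n4,n5,n8}
  DF(n4)={n5}
  DF(n5)={n8}
  DF(n6)={n8}
  DF(n7)={n8}
  DF(n8)=∅

DF(n5) = ["n8"]

Answer: ["n8"]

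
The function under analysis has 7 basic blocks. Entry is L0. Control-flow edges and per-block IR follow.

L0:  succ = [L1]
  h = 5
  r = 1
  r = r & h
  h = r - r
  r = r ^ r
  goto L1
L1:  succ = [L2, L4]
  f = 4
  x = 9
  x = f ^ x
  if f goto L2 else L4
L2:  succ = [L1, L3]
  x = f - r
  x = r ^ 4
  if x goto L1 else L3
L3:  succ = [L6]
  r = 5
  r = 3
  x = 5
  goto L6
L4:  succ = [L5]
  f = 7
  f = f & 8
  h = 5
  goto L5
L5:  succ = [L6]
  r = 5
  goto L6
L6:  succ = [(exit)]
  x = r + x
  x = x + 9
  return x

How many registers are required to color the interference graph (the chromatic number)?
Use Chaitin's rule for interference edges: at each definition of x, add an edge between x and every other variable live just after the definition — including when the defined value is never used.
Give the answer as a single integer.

Per-block:
  L0: def={h,r} ue=∅
  L1: def={f,x} ue=∅
  L2: def={x} ue={f,r}
  L3: def={r,x} ue=∅
  L4: def={f,h} ue=∅
  L5: def={r} ue=∅
  L6: def={x} ue={r,x}

Live sets:
  L0: in=∅ out={r}
  L1: in={r} out={f,r,x}
  L2: in={f,r} out={r}
  L3: in=∅ out={r,x}
  L4: in={x} out={x}
  L5: in={x} out={r,x}
  L6: in={r,x} out=∅

Interfere edges:
  f — {r,x}
  h — {r,x}
  r — {f,h,x}
  x — {f,h,r}

Chromatic number:
  lower bound: {f,r,x} mutually conflict ⇒ χ ≥ 3
  assign f→r2 h→r2 r→r0 x→r1 — no edge inside a register ⇒ χ ≤ 3
  χ = 3

Answer: 3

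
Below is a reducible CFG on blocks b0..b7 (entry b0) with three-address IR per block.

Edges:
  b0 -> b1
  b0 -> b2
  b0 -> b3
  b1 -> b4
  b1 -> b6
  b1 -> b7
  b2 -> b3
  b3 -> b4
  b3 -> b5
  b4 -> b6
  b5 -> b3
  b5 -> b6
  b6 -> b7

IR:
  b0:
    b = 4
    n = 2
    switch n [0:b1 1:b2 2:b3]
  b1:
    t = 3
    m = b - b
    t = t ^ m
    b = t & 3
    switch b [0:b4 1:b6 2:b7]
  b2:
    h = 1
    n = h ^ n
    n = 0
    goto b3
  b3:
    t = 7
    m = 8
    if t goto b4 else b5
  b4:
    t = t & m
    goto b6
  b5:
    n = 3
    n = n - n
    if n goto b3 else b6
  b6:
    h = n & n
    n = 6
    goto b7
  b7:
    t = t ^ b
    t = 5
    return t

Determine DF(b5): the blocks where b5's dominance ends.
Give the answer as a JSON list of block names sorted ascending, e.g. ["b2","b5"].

idom tree: b1←b0 b2←b0 b3←b0 b4←b0 b5←b3 b6←b0 b7←b0
Dom at joins:
  b3: preds {b0,b2,b5}: {b0} ∩ {b0,b2} ∩ {b0,b3,b5} = {b0}; idom=b0
  b4: preds {b1,b3}: {b0,b1} ∩ {b0,b3} = {b0}; idom=b0
  b6: preds {b1,b4,b5}: {b0,b1} ∩ {b0,b4} ∩ {b0,b3,b5} = {b0}; idom=b0
  b7: preds {b1,b6}: {b0,b1} ∩ {b0,b6} = {b0}; idom=b0

DF derivation:
  b3←b0: walk · to b0
  b3←b2: walk b2 to b0
  b3←b5: walk b5→b3 to b0
  b4←b1: walk b1 to b0
  b4←b3: walk b3 to b0
  b6←b1: walk b1 to b0
  b6←b4: walk b4 to b0
  b6←b5: walk b5→b3 to b0
  b7←b1: walk b1 to b0
  b7←b6: walk b6 to b0
  DF(b0)=∅
  DF(b1)={b4,b6,b7}
  DF(b2)={b3}
  DF(b3)={b3,b4,b6}
  DF(b4)={b6}
  DF(b5)={b3,b6}
  DF(b6)={b7}
  DF(b7)=∅

DF(b5) = ["b3", "b6"]

Answer: ["b3", "b6"]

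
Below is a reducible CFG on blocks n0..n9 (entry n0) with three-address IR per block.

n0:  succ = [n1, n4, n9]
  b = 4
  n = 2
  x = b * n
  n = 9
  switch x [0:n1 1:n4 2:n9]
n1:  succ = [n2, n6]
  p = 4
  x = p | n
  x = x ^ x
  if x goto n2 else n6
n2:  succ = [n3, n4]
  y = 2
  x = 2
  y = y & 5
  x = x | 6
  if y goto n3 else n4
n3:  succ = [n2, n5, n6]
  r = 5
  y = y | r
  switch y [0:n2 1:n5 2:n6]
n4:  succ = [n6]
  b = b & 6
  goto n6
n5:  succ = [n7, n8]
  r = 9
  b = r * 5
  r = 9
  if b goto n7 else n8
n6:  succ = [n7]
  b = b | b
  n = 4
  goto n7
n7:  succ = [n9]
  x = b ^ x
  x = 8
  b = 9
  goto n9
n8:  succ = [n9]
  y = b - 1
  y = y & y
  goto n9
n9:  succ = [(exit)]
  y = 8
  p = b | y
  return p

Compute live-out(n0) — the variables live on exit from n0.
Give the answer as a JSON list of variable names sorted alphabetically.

Answer: ["b", "n", "x"]

Working:
def/use:
  n0 def {b,n,x} use ∅
  n1 def {p,x} use {n}
  n2 def {x,y} use ∅
  n3 def {r,y} use {y}
  n4 def {b} use {b}
  n5 def {b,r} use ∅
  n6 def {b,n} use {b}
  n7 def {b,x} use {b,x}
  n8 def {y} use {b}
  n9 def {p,y} use {b}

Live sets:
  live n0: ∅→{b,n,x}
  live n1: {b,n}→{b,x}
  live n2: {b}→{b,x,y}
  live n3: {b,x,y}→{b,x}
  live n4: {b,x}→{b,x}
  live n5: {x}→{b,x}
  live n6: {b,x}→{b,x}
  live n7: {b,x}→{b}
  live n8: {b}→{b}
  live n9: {b}→∅

live-out(n0) = ["b", "n", "x"]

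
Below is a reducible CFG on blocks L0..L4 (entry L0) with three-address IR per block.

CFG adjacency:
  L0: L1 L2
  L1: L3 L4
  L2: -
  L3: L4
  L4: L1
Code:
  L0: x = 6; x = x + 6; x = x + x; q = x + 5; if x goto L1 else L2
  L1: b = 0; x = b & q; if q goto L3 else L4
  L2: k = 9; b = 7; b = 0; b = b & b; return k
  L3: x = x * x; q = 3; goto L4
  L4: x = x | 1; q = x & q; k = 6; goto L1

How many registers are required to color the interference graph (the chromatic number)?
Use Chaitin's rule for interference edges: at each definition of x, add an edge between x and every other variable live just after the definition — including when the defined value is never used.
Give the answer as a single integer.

Block summaries:
  L0: {q,x} / ∅
  L1: {b,x} / {q}
  L2: {b,k} / ∅
  L3: {q,x} / {x}
  L4: {k,q,x} / {q,x}

Liveness:
  live L0: ∅→{q}
  live L1: {q}→{q,x}
  live L2: ∅→∅
  live L3: {x}→{q,x}
  live L4: {q,x}→{q}

Conflict graph:
  b: {k,q}
  k: {b,q}
  q: {b,k,x}
  x: {q}

Registers:
  lower bound: {b,k,q} mutually conflict ⇒ χ ≥ 3
  assign b→c1 k→c2 q→c0 x→c1 — no edge inside a register ⇒ χ ≤ 3
  χ = 3

Answer: 3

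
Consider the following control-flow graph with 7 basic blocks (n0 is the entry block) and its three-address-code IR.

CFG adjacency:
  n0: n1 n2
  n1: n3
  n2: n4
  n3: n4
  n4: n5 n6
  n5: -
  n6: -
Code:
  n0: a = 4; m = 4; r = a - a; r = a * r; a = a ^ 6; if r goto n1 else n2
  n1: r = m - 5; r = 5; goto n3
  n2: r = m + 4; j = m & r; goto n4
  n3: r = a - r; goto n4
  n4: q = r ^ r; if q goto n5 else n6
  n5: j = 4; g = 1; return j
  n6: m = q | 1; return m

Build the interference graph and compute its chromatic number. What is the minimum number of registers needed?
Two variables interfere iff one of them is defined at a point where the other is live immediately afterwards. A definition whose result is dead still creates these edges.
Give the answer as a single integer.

Block summaries:
  n0: def={a,m,r} ue=∅
  n1: def={r} ue={m}
  n2: def={j,r} ue={m}
  n3: def={r} ue={a,r}
  n4: def={q} ue={r}
  n5: def={g,j} ue=∅
  n6: def={m} ue={q}

Liveness:
  n0: in=∅ out={a,m}
  n1: in={a,m} out={a,r}
  n2: in={m} out={r}
  n3: in={a,r} out={r}
  n4: in={r} out={q}
  n5: in=∅ out=∅
  n6: in={q} out=∅

Conflict graph:
  a↔{m,r}
  g↔{j}
  j↔{g,r}
  m↔{a,r}
  q↔∅
  r↔{a,j,m}

Registers:
  lower bound: {a,m,r} mutually conflict ⇒ χ ≥ 3
  assign a→R1 g→R0 j→R1 m→R2 q→R0 r→R0 — no edge inside a register ⇒ χ ≤ 3
  χ = 3

Answer: 3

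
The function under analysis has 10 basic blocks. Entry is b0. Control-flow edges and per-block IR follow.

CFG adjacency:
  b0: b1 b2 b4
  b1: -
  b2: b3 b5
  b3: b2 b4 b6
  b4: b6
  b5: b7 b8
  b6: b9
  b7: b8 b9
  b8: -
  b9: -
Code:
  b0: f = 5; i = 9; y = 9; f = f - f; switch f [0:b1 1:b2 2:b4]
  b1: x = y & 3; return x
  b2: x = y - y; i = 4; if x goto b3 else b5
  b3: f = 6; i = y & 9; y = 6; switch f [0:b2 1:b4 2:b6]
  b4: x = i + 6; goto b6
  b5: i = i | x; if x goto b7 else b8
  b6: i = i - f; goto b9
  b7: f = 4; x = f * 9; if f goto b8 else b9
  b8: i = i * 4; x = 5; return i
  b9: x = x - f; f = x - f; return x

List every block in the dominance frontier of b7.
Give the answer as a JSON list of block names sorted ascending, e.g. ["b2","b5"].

Answer: ["b8", "b9"]

Analysis:
idom tree: b1←b0 b2←b0 b3←b2 b4←b0 b5←b2 b6←b0 b7←b5 b8←b5 b9←b0
Dom at joins:
  b2: preds {b0,b3}: {b0} ∩ {b0,b2,b3} = {b0}; idom=b0
  b4: preds {b0,b3}: {b0} ∩ {b0,b2,b3} = {b0}; idom=b0
  b6: preds {b3,b4}: {b0,b2,b3} ∩ {b0,b4} = {b0}; idom=b0
  b8: preds {b5,b7}: {b0,b2,b5} ∩ {b0,b2,b5,b7} = {b0,b2,b5}; idom=b5
  b9: preds {b6,b7}: {b0,b6} ∩ {b0,b2,b5,b7} = {b0}; idom=b0

Frontier:
  b2←b0: walk · to b0
  b2←b3: walk b3→b2 to b0
  b4←b0: walk · to b0
  b4←b3: walk b3→b2 to b0
  b6←b3: walk b3→b2 to b0
  b6←b4: walk b4 to b0
  b8←b5: walk · to b5
  b8←b7: walk b7 to b5
  b9←b6: walk b6 to b0
  b9←b7: walk b7→b5→b2 to b0
  b0 → ∅
  b1 → ∅
  b2 → {b2,b4,b6,b9}
  b3 → {b2,b4,b6}
  b4 → {b6}
  b5 → {b9}
  b6 → {b9}
  b7 → {b8,b9}
  b8 → ∅
  b9 → ∅

DF(b7) = ["b8", "b9"]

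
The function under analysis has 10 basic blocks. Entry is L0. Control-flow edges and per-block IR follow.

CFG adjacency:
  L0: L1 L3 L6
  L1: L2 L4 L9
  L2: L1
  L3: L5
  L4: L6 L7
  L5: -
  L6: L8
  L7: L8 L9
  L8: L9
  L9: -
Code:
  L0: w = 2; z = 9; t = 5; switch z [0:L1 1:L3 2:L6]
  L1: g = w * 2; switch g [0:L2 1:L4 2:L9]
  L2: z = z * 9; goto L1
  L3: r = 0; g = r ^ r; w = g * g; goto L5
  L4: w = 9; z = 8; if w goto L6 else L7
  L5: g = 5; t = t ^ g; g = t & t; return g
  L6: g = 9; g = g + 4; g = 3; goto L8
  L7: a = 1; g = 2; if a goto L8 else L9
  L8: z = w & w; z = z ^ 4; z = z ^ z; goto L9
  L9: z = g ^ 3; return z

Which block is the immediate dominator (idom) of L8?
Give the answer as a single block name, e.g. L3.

Answer: L0

Working:
idom tree: L1←L0 L2←L1 L3←L0 L4←L1 L5←L3 L6←L0 L7←L4 L8←L0 L9←L0
Dom at joins:
  L1: preds {L0,L2}: {L0} ∩ {L0,L1,L2} = {L0}; idom=L0
  L6: preds {L0,L4}: {L0} ∩ {L0,L1,L4} = {L0}; idom=L0
  L8: preds {L6,L7}: {L0,L6} ∩ {L0,L1,L4,L7} = {L0}; idom=L0
  L9: preds {L1,L7,L8}: {L0,L1} ∩ {L0,L1,L4,L7} ∩ {L0,L8} = {L0}; idom=L0

idom(L8) = L0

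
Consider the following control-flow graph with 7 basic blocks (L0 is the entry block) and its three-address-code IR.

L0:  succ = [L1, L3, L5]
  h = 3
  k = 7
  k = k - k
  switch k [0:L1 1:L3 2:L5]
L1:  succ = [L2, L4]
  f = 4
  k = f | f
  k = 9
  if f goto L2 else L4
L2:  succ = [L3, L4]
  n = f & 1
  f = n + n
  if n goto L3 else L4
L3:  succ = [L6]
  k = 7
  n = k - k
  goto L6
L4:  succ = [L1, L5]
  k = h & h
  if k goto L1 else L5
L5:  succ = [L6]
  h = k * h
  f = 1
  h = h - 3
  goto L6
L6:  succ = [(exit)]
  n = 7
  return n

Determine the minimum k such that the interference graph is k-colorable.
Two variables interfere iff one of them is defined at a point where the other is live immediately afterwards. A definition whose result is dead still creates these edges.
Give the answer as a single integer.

Answer: 3

Working:
def/use:
  L0: {h,k} / ∅
  L1: {f,k} / ∅
  L2: {f,n} / {f}
  L3: {k,n} / ∅
  L4: {k} / {h}
  L5: {f,h} / {h,k}
  L6: {n} / ∅

Live sets:
  live L0: ∅→{h,k}
  live L1: {h}→{f,h}
  live L2: {f,h}→{h}
  live L3: ∅→∅
  live L4: {h}→{h,k}
  live L5: {h,k}→∅
  live L6: ∅→∅

Interfere edges:
  f — {h,k,n}
  h — {f,k,n}
  k — {f,h}
  n — {f,h}

Colouring:
  {f,h,k} pairwise interfere (3-clique) ⇒ χ ≥ 3
  assign f→r0 h→r1 k→r2 n→r2 — no edge inside a register ⇒ χ ≤ 3
  χ = 3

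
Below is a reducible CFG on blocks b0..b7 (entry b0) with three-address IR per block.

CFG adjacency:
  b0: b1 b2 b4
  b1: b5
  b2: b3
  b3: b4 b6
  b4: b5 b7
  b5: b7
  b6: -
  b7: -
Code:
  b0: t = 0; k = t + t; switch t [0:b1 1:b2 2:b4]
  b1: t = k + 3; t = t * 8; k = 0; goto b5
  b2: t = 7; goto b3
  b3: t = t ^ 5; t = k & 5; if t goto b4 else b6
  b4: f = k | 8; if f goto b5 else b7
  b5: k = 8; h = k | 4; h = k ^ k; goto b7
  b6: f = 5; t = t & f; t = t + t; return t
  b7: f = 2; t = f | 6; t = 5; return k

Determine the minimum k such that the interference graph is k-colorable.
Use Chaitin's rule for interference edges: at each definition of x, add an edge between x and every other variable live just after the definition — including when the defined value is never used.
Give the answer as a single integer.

Answer: 3

Working:
Block summaries:
  b0: def={k,t} ue=∅
  b1: def={k,t} ue={k}
  b2: def={t} ue=∅
  b3: def={t} ue={k,t}
  b4: def={f} ue={k}
  b5: def={h,k} ue=∅
  b6: def={f,t} ue={t}
  b7: def={f,t} ue={k}

Liveness:
  live b0: ∅→{k}
  live b1: {k}→∅
  live b2: {k}→{k,t}
  live b3: {k,t}→{k,t}
  live b4: {k}→{k}
  live b5: ∅→{k}
  live b6: {t}→∅
  live b7: {k}→∅

Interference:
  f↔{k,t}
  h↔{k}
  k↔{f,h,t}
  t↔{f,k}

Registers:
  {f,k,t} pairwise interfere (3-clique) ⇒ χ ≥ 3
  assign f→r1 h→r1 k→r0 t→r2 — no edge inside a register ⇒ χ ≤ 3
  χ = 3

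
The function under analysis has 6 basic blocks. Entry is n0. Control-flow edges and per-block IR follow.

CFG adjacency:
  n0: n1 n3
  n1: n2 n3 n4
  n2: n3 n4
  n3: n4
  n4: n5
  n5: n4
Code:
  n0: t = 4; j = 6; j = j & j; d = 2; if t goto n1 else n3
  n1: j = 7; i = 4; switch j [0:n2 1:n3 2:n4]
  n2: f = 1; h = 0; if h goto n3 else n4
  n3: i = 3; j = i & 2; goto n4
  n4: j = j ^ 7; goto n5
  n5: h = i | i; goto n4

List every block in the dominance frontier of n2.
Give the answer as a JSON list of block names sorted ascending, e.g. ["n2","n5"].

Answer: ["n3", "n4"]

Working:
idom tree: n1←n0 n2←n1 n3←n0 n4←n0 n5←n4
Join-block Dom:
  n3: preds {n0,n1,n2}: {n0} ∩ {n0,n1} ∩ {n0,n1,n2} = {n0}; idom=n0
  n4: preds {n1,n2,n3,n5}: {n0,n1} ∩ {n0,n1,n2} ∩ {n0,n3} ∩ {n0,n4,n5} = {n0}; idom=n0

DF derivation:
  n3←n0: walk · to n0
  n3←n1: walk n1 to n0
  n3←n2: walk n2→n1 to n0
  n4←n1: walk n1 to n0
  n4←n2: walk n2→n1 to n0
  n4←n3: walk n3 to n0
  n4←n5: walk n5→n4 to n0
  n0: DF=∅
  n1: DF={n3,n4}
  n2: DF={n3,n4}
  n3: DF={n4}
  n4: DF={n4}
  n5: DF={n4}

DF(n2) = ["n3", "n4"]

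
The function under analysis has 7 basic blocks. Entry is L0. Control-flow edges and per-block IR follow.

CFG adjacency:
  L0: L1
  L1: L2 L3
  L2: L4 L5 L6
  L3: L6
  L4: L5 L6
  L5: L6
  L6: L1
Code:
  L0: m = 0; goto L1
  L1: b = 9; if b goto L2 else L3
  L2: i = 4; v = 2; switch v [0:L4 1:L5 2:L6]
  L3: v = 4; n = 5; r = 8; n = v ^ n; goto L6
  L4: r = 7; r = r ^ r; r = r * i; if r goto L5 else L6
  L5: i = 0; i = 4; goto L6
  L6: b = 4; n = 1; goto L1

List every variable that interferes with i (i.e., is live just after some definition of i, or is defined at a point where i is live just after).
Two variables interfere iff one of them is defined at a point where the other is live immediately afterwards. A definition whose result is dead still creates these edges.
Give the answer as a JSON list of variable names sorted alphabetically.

Per-block:
  L0: {m} / ∅
  L1: {b} / ∅
  L2: {i,v} / ∅
  L3: {n,r,v} / ∅
  L4: {r} / {i}
  L5: {i} / ∅
  L6: {b,n} / ∅

Backward fixpoint:
  live L0: ∅→∅
  live L1: ∅→∅
  live L2: ∅→{i}
  live L3: ∅→∅
  live L4: {i}→∅
  live L5: ∅→∅
  live L6: ∅→∅

Interference:
  b — ∅
  i — {r,v}
  m — ∅
  n — {r,v}
  r — {i,n,v}
  v — {i,n,r}

N(i) = ["r", "v"]

Answer: ["r", "v"]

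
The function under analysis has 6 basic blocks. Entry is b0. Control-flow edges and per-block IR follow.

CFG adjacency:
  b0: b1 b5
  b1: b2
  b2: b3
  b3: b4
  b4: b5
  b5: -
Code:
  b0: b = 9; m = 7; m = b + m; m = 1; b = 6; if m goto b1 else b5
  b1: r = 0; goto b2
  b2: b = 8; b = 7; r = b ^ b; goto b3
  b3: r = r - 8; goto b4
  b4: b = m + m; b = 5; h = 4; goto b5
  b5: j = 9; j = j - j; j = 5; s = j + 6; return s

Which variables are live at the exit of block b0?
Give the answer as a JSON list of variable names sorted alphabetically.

Block summaries:
  b0 def {b,m} use ∅
  b1 def {r} use ∅
  b2 def {b,r} use ∅
  b3 def {r} use {r}
  b4 def {b,h} use {m}
  b5 def {j,s} use ∅

Backward fixpoint:
  live b0: ∅→{m}
  live b1: {m}→{m}
  live b2: {m}→{m,r}
  live b3: {m,r}→{m}
  live b4: {m}→∅
  live b5: ∅→∅

live-out(b0) = ["m"]

Answer: ["m"]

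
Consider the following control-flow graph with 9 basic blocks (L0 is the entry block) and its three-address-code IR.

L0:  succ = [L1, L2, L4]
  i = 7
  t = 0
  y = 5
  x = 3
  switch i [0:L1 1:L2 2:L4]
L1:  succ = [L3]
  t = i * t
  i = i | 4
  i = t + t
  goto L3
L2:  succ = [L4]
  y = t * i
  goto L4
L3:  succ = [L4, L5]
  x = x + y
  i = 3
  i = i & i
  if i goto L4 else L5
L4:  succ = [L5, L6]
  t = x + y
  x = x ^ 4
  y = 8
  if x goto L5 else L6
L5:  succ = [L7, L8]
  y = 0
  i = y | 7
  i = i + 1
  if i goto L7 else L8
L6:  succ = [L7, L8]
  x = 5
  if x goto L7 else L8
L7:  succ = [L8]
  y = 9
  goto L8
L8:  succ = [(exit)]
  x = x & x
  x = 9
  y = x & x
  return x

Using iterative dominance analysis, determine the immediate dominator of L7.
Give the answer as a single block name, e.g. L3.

idom tree: L1←L0 L2←L0 L3←L1 L4←L0 L5←L0 L6←L4 L7←L0 L8←L0
Dom at joins:
  L4: preds {L0,L2,L3}: {L0} ∩ {L0,L2} ∩ {L0,L1,L3} = {L0}; idom=L0
  L5: preds {L3,L4}: {L0,L1,L3} ∩ {L0,L4} = {L0}; idom=L0
  L7: preds {L5,L6}: {L0,L5} ∩ {L0,L4,L6} = {L0}; idom=L0
  L8: preds {L5,L6,L7}: {L0,L5} ∩ {L0,L4,L6} ∩ {L0,L7} = {L0}; idom=L0

idom(L7) = L0

Answer: L0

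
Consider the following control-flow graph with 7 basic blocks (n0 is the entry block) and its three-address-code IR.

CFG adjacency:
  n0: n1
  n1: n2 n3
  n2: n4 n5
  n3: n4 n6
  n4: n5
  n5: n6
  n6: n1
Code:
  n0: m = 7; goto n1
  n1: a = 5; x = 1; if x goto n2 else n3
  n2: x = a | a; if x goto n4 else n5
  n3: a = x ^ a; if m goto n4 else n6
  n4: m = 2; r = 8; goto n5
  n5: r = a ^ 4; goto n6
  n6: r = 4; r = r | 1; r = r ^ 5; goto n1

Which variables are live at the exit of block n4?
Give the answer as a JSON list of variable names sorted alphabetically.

Answer: ["a", "m"]

Derivation:
def/use:
  n0: def={m} ue=∅
  n1: def={a,x} ue=∅
  n2: def={x} ue={a}
  n3: def={a} ue={a,m,x}
  n4: def={m,r} ue=∅
  n5: def={r} ue={a}
  n6: def={r} ue=∅

Live sets:
  n0: in=∅ out={m}
  n1: in={m} out={a,m,x}
  n2: in={a,m} out={a,m}
  n3: in={a,m,x} out={a,m}
  n4: in={a} out={a,m}
  n5: in={a,m} out={m}
  n6: in={m} out={m}

live-out(n4) = ["a", "m"]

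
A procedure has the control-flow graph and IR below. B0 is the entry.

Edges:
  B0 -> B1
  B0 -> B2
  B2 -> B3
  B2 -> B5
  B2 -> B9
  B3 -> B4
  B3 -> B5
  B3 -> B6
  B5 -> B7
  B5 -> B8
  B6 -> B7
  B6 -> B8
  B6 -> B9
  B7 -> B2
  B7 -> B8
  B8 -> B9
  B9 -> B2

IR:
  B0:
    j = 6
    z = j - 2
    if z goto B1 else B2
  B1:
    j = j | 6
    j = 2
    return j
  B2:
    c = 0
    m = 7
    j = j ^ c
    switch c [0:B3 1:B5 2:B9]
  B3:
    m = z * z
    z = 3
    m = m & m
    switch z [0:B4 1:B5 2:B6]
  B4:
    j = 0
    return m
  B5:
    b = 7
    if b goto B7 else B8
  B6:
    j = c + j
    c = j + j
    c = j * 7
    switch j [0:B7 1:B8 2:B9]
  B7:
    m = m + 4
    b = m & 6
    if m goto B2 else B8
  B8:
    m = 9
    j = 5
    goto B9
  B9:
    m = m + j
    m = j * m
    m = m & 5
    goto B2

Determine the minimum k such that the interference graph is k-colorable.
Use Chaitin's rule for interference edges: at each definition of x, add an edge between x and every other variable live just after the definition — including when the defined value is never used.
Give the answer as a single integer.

Answer: 4

Working:
def/use:
  B0: def={j,z} ue=∅
  B1: def={j} ue={j}
  B2: def={c,j,m} ue={j}
  B3: def={m,z} ue={z}
  B4: def={j} ue={m}
  B5: def={b} ue=∅
  B6: def={c,j} ue={c,j}
  B7: def={b,m} ue={m}
  B8: def={j,m} ue=∅
  B9: def={m} ue={j,m}

Backward fixpoint:
  live B0: ∅→{j,z}
  live B1: {j}→∅
  live B2: {j,z}→{c,j,m,z}
  live B3: {c,j,z}→{c,j,m,z}
  live B4: {m}→∅
  live B5: {j,m,z}→{j,m,z}
  live B6: {c,j,m,z}→{j,m,z}
  live B7: {j,m,z}→{j,z}
  live B8: {z}→{j,m,z}
  live B9: {j,m,z}→{j,z}

Interference:
  b: {j,m,z}
  c: {j,m,z}
  j: {b,c,m,z}
  m: {b,c,j,z}
  z: {b,c,j,m}

Registers:
  lower bound: {b,j,m,z} mutually conflict ⇒ χ ≥ 4
  4-colouring: R0={j}  R1={m}  R2={z}  R3={b,c}
  χ = 4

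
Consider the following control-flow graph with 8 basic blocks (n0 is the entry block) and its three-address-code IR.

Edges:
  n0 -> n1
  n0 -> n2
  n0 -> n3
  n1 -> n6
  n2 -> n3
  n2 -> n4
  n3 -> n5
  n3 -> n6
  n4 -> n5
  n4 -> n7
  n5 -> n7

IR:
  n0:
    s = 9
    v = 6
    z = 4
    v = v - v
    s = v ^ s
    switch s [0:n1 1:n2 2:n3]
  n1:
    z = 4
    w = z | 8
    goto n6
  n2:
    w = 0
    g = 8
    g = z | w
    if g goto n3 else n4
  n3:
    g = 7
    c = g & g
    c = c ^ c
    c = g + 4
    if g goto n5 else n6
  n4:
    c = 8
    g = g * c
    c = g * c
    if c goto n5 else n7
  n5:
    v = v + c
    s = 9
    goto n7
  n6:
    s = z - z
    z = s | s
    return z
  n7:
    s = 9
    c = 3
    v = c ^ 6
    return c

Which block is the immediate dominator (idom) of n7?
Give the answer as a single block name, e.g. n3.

Answer: n0

Working:
idom tree: n1←n0 n2←n0 n3←n0 n4←n2 n5←n0 n6←n0 n7←n0
Join-block Dom:
  n3: preds {n0,n2}: {n0} ∩ {n0,n2} = {n0}; idom=n0
  n5: preds {n3,n4}: {n0,n3} ∩ {n0,n2,n4} = {n0}; idom=n0
  n6: preds {n1,n3}: {n0,n1} ∩ {n0,n3} = {n0}; idom=n0
  n7: preds {n4,n5}: {n0,n2,n4} ∩ {n0,n5} = {n0}; idom=n0

idom(n7) = n0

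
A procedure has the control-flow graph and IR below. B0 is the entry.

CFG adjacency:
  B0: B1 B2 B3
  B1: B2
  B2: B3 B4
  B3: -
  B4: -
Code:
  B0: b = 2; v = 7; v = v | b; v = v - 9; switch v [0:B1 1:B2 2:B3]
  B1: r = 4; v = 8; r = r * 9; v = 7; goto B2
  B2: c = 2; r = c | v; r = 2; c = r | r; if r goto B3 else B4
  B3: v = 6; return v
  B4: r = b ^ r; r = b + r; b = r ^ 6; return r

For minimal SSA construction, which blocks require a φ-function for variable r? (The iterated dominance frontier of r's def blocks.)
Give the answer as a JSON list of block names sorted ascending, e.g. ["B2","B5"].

idom tree: B1←B0 B2←B0 B3←B0 B4←B2
Dom∩ at merges:
  B2: preds {B0,B1}: {B0} ∩ {B0,B1} = {B0}; idom=B0
  B3: preds {B0,B2}: {B0} ∩ {B0,B2} = {B0}; idom=B0

Frontier:
  join B2 pred B0: · stop@B0
  join B2 pred B1: B1 stop@B0
  join B3 pred B0: · stop@B0
  join B3 pred B2: B2 stop@B0
  B0 → ∅
  B1 → {B2}
  B2 → {B3}
  B3 → ∅
  B4 → ∅

φ for r: defs {B1,B2,B4}
  DF⁺ = {B2,B3}

Answer: ["B2", "B3"]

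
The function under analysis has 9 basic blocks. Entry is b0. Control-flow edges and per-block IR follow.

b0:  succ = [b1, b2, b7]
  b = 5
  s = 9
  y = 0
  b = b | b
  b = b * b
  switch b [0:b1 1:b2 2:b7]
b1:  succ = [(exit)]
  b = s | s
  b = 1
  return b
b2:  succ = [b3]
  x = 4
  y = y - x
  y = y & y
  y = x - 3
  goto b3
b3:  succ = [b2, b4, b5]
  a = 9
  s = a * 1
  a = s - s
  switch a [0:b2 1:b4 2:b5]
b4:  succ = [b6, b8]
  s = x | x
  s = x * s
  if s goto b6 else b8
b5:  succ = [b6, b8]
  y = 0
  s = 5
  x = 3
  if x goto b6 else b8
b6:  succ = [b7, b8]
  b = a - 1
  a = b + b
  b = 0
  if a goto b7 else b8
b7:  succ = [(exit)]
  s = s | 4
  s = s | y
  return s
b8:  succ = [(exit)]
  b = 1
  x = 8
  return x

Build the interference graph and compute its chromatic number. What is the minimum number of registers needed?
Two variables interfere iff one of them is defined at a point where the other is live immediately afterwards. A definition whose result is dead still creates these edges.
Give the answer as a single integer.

Block summaries:
  b0 def {b,s,y} use ∅
  b1 def {b} use {s}
  b2 def {x,y} use {y}
  b3 def {a,s} use ∅
  b4 def {s} use {x}
  b5 def {s,x,y} use ∅
  b6 def {a,b} use {a}
  b7 def {s} use {s,y}
  b8 def {b,x} use ∅

Liveness:
  b0 li=∅ lo={s,y}
  b1 li={s} lo=∅
  b2 li={y} lo={x,y}
  b3 li={x,y} lo={a,x,y}
  b4 li={a,x,y} lo={a,s,y}
  b5 li={a} lo={a,s,y}
  b6 li={a,s,y} lo={s,y}
  b7 li={s,y} lo=∅
  b8 li=∅ lo=∅

Interfere edges:
  a↔{b,s,x,y}
  b↔{a,s,y}
  s↔{a,b,x,y}
  x↔{a,s,y}
  y↔{a,b,s,x}

Chromatic number:
  {a,b,s,y} pairwise interfere (4-clique) ⇒ χ ≥ 4
  assign a→R0 b→R3 s→R1 x→R3 y→R2 — no edge inside a register ⇒ χ ≤ 4
  χ = 4

Answer: 4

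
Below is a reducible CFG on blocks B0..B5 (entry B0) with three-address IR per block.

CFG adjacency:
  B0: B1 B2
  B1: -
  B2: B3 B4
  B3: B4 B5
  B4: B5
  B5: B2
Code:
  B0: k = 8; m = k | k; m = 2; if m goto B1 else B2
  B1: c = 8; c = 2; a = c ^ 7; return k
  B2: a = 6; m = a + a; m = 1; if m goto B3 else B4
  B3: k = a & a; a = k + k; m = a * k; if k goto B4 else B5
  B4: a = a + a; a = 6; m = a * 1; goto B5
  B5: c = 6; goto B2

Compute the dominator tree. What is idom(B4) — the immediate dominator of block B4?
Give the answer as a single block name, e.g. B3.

idom tree: B1←B0 B2←B0 B3←B2 B4←B2 B5←B2
Dom∩ at merges:
  B2: preds {B0,B5}: {B0} ∩ {B0,B2,B5} = {B0}; idom=B0
  B4: preds {B2,B3}: {B0,B2} ∩ {B0,B2,B3} = {B0,B2}; idom=B2
  B5: preds {B3,B4}: {B0,B2,B3} ∩ {B0,B2,B4} = {B0,B2}; idom=B2

idom(B4) = B2

Answer: B2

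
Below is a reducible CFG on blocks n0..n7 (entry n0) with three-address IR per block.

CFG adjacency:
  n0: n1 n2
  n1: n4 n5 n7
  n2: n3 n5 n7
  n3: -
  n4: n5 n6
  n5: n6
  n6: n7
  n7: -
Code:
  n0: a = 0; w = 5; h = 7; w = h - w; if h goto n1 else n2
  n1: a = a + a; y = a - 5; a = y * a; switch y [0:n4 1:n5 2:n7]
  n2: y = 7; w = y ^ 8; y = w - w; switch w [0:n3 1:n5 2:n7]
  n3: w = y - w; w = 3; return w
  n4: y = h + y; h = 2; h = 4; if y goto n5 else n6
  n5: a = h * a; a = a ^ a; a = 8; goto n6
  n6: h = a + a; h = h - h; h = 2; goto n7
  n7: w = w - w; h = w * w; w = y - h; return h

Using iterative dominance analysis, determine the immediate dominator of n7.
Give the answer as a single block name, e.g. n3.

Answer: n0

Derivation:
idom tree: n1←n0 n2←n0 n3←n2 n4←n1 n5←n0 n6←n0 n7←n0
Join-block Dom:
  n5: preds {n1,n2,n4}: {n0,n1} ∩ {n0,n2} ∩ {n0,n1,n4} = {n0}; idom=n0
  n6: preds {n4,n5}: {n0,n1,n4} ∩ {n0,n5} = {n0}; idom=n0
  n7: preds {n1,n2,n6}: {n0,n1} ∩ {n0,n2} ∩ {n0,n6} = {n0}; idom=n0

idom(n7) = n0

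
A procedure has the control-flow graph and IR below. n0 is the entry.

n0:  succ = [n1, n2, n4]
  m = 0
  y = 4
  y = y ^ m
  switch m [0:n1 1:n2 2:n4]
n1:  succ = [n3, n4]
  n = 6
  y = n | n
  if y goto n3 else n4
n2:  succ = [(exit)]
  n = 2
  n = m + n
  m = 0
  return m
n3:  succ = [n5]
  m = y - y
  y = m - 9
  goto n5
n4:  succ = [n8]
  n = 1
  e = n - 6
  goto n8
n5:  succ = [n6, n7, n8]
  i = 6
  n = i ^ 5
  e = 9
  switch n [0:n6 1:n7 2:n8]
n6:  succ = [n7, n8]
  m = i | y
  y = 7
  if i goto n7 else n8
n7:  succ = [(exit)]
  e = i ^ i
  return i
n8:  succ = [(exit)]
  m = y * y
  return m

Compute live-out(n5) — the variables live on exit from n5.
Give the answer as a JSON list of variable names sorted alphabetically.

Per-block:
  n0: {m,y} / ∅
  n1: {n,y} / ∅
  n2: {m,n} / {m}
  n3: {m,y} / {y}
  n4: {e,n} / ∅
  n5: {e,i,n} / ∅
  n6: {m,y} / {i,y}
  n7: {e} / {i}
  n8: {m} / {y}

Liveness:
  live n0: ∅→{m,y}
  live n1: ∅→{y}
  live n2: {m}→∅
  live n3: {y}→{y}
  live n4: {y}→{y}
  live n5: {y}→{i,y}
  live n6: {i,y}→{i,y}
  live n7: {i}→∅
  live n8: {y}→∅

live-out(n5) = ["i", "y"]

Answer: ["i", "y"]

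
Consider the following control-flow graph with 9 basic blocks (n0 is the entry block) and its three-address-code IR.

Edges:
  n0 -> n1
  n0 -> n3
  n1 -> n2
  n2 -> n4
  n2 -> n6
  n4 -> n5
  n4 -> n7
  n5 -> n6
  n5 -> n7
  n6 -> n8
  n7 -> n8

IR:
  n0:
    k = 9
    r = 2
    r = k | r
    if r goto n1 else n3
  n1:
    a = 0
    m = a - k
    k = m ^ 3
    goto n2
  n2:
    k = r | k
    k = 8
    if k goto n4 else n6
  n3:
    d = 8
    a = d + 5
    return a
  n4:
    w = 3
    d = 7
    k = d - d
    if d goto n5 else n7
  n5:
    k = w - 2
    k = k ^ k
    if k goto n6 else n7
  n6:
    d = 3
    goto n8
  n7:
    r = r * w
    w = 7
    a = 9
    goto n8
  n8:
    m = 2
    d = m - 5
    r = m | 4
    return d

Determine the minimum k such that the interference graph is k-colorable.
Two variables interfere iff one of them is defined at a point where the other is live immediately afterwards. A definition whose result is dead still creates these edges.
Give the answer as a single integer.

Answer: 4

Analysis:
Per-block:
  n0: def={k,r} ue=∅
  n1: def={a,k,m} ue={k}
  n2: def={k} ue={k,r}
  n3: def={a,d} ue=∅
  n4: def={d,k,w} ue=∅
  n5: def={k} ue={w}
  n6: def={d} ue=∅
  n7: def={a,r,w} ue={r,w}
  n8: def={d,m,r} ue=∅

Backward fixpoint:
  live n0: ∅→{k,r}
  live n1: {k,r}→{k,r}
  live n2: {k,r}→{r}
  live n3: ∅→∅
  live n4: {r}→{r,w}
  live n5: {r,w}→{r,w}
  live n6: ∅→∅
  live n7: {r,w}→∅
  live n8: ∅→∅

Conflict graph:
  a↔{k,r}
  d↔{k,m,r,w}
  k↔{a,d,r,w}
  m↔{d,r}
  r↔{a,d,k,m,w}
  w↔{d,k,r}

Colouring:
  {d,k,r,w} pairwise interfere (4-clique) ⇒ χ ≥ 4
  4-colouring: r0={r}  r1={a,d}  r2={k,m}  r3={w}
  χ = 4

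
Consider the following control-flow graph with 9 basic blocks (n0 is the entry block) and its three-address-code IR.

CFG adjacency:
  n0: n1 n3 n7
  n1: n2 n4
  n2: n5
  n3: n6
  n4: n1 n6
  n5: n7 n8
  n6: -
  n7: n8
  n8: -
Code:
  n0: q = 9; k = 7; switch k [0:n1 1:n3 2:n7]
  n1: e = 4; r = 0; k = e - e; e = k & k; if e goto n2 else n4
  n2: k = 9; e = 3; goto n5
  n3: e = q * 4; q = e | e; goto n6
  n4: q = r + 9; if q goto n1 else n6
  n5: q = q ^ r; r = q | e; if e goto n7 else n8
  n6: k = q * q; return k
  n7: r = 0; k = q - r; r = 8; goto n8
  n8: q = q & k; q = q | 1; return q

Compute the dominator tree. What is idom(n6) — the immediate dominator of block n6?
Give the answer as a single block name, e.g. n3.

Answer: n0

Working:
idom tree: n1←n0 n2←n1 n3←n0 n4←n1 n5←n2 n6←n0 n7←n0 n8←n0
Join-block Dom:
  n1: preds {n0,n4}: {n0} ∩ {n0,n1,n4} = {n0}; idom=n0
  n6: preds {n3,n4}: {n0,n3} ∩ {n0,n1,n4} = {n0}; idom=n0
  n7: preds {n0,n5}: {n0} ∩ {n0,n1,n2,n5} = {n0}; idom=n0
  n8: preds {n5,n7}: {n0,n1,n2,n5} ∩ {n0,n7} = {n0}; idom=n0

idom(n6) = n0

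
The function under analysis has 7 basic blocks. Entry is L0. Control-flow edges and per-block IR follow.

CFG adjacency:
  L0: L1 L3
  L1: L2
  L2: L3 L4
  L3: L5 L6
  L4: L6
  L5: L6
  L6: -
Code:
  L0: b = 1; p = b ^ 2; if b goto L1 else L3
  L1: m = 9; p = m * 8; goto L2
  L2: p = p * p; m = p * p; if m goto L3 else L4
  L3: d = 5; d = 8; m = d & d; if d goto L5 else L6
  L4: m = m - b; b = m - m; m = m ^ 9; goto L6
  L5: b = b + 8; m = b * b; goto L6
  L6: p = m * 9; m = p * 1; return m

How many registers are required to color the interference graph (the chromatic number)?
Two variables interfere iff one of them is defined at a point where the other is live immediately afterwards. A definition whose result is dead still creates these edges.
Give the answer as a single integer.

def/use:
  L0: def={b,p} ue=∅
  L1: def={m,p} ue=∅
  L2: def={m,p} ue={p}
  L3: def={d,m} ue=∅
  L4: def={b,m} ue={b,m}
  L5: def={b,m} ue={b}
  L6: def={m,p} ue={m}

Backward fixpoint:
  L0: in=∅ out={b}
  L1: in={b} out={b,p}
  L2: in={b,p} out={b,m}
  L3: in={b} out={b,m}
  L4: in={b,m} out={m}
  L5: in={b} out={m}
  L6: in={m} out=∅

Conflict graph:
  b: {d,m,p}
  d: {b,m}
  m: {b,d}
  p: {b}

Registers:
  lower bound: {b,d,m} mutually conflict ⇒ χ ≥ 3
  3-colouring: r0={b}  r1={d,p}  r2={m}
  χ = 3

Answer: 3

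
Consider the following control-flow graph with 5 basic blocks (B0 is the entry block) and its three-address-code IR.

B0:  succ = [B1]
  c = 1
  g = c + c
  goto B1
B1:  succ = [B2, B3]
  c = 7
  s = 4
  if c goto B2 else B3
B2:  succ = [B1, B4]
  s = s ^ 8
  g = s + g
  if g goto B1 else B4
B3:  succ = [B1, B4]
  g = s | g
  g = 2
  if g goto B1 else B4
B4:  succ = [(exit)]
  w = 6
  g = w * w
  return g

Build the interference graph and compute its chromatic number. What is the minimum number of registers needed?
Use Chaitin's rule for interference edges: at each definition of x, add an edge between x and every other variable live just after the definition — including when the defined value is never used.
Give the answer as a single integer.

Answer: 3

Analysis:
Per-block:
  B0: {c,g} / ∅
  B1: {c,s} / ∅
  B2: {g,s} / {g,s}
  B3: {g} / {g,s}
  B4: {g,w} / ∅

Liveness:
  B0 li=∅ lo={g}
  B1 li={g} lo={g,s}
  B2 li={g,s} lo={g}
  B3 li={g,s} lo={g}
  B4 li=∅ lo=∅

Conflict graph:
  c — {g,s}
  g — {c,s}
  s — {c,g}
  w — ∅

Registers:
  lower bound: {c,g,s} mutually conflict ⇒ χ ≥ 3
  assign c→c0 g→c1 s→c2 w→c0 — no edge inside a register ⇒ χ ≤ 3
  χ = 3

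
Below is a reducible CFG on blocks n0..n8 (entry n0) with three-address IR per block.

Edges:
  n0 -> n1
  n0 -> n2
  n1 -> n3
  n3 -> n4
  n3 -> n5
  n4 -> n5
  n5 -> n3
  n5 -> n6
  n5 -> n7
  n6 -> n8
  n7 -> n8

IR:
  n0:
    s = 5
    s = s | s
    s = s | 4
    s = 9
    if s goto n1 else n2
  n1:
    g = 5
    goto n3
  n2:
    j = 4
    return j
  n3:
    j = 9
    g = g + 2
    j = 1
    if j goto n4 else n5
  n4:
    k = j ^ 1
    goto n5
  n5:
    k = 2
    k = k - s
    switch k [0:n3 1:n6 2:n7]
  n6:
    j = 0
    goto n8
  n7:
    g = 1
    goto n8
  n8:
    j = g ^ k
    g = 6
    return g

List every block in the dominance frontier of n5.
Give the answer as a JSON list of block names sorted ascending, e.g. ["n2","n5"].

Answer: ["n3"]

Working:
idom tree: n1←n0 n2←n0 n3←n1 n4←n3 n5←n3 n6←n5 n7←n5 n8←n5
Join-block Dom:
  n3: preds {n1,n5}: {n0,n1} ∩ {n0,n1,n3,n5} = {n0,n1}; idom=n1
  n5: preds {n3,n4}: {n0,n1,n3} ∩ {n0,n1,n3,n4} = {n0,n1,n3}; idom=n3
  n8: preds {n6,n7}: {n0,n1,n3,n5,n6} ∩ {n0,n1,n3,n5,n7} = {n0,n1,n3,n5}; idom=n5

DF derivation:
  join n3 pred n1: · stop@n1
  join n3 pred n5: n5→n3 stop@n1
  join n5 pred n3: · stop@n3
  join n5 pred n4: n4 stop@n3
  join n8 pred n6: n6 stop@n5
  join n8 pred n7: n7 stop@n5
  DF(n0)=∅
  DF(n1)=∅
  DF(n2)=∅
  DF(n3)={n3}
  DF(n4)={n5}
  DF(n5)={n3}
  DF(n6)={n8}
  DF(n7)={n8}
  DF(n8)=∅

DF(n5) = ["n3"]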